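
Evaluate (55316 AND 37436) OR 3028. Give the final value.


Step 1: 55316 & 37436 = 36884
Step 2: 36884 | 3028 = 39892

39892


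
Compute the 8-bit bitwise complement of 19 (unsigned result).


~0b10011 = 0b11101100 = 236 (8-bit unsigned)

236


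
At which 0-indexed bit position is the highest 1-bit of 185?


0b10111001. Highest set bit at position 7

7


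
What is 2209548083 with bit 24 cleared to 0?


2209548083 & ~(1 << 24) = 2192770867

2192770867


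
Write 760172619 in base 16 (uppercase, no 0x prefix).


760172619 = 2D4F504B hex

2D4F504B


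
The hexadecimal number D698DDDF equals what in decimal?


D698DDDF hex = 3600342495 decimal

3600342495


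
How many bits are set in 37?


0b100101 has 3 set bits

3


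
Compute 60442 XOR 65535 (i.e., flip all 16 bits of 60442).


60442 ^ 65535 = 5093

5093


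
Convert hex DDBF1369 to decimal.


DDBF1369 hex = 3720287081 decimal

3720287081


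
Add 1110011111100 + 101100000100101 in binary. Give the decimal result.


1110011111100 + 101100000100101 = 111010100100001 = 29985

29985


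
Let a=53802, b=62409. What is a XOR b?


53802 ^ 62409 = 8675

8675


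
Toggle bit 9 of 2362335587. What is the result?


2362335587 ^ (1 << 9) = 2362335587 ^ 512 = 2362336099

2362336099


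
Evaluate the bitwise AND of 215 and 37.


0b11010111 & 0b100101 = 0b101 = 5

5


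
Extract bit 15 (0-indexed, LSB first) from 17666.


0b100010100000010, position 15 = 0

0


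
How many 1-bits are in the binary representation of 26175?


0b110011000111111 has 10 set bits

10


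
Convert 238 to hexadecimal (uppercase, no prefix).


238 = EE hex

EE


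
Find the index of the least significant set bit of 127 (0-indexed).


0b1111111. Lowest set bit at position 0

0


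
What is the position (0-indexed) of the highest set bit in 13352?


0b11010000101000. Highest set bit at position 13

13


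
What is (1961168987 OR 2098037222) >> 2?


Step 1: 1961168987 | 2098037222 = 2112721407
Step 2: 2112721407 >> 2 = 528180351

528180351


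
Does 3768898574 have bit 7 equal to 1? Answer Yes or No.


0b11100000101001001101010000001110, bit 7 = 0. No

No


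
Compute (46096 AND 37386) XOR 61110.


Step 1: 46096 & 37386 = 36864
Step 2: 36864 ^ 61110 = 32438

32438


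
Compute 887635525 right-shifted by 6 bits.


0b110100111010000011111001000101 >> 6 = 0b110100111010000011111001 = 13869305

13869305


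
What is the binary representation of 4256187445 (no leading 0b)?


4256187445 = 11111101101100000100010000110101 in binary

11111101101100000100010000110101


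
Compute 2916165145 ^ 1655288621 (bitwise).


0b10101101110100010010011000011001 ^ 0b1100010101010011011001100101101 = 0b11001111011110001001010100110100 = 3480786228

3480786228


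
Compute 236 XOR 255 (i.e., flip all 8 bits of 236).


236 ^ 255 = 19

19


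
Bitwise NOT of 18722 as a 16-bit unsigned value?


~0b100100100100010 = 0b1011011011011101 = 46813 (16-bit unsigned)

46813


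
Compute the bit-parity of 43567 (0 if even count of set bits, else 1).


0b1010101000101111 has 9 ones => parity 1

1


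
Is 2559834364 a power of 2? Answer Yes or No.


0b10011000100100111111100011111100. Multiple bits set => No

No


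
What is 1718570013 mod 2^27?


1718570013 & 134217727 = 107957277

107957277


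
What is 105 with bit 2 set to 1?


105 | (1 << 2) = 105 | 4 = 109

109


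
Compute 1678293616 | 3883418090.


0b1100100000010001011101001110000 | 0b11100111011110000100000111101010 = 0b11100111011110001111101111111010 = 3883465722

3883465722


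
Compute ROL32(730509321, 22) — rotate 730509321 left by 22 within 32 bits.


Rotate 0b101011100010101011000000001001 left by 22 (32-bit) = 0b10010010101110001010101100 = 38462124

38462124


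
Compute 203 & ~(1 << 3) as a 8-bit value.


203 & ~(1 << 3) = 195

195


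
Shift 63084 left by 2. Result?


0b1111011001101100 << 2 = 0b111101100110110000 = 252336

252336


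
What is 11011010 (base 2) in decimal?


11011010 in decimal = 218

218


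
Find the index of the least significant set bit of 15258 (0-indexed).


0b11101110011010. Lowest set bit at position 1

1


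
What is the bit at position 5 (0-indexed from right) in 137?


0b10001001, position 5 = 0

0


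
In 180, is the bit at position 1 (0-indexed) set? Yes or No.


0b10110100, bit 1 = 0. No

No


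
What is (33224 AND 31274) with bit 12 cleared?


Step 1: 33224 & 31274 = 8
Step 2: 8 & ~(1 << 12) = 8

8


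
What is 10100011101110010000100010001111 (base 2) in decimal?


10100011101110010000100010001111 in decimal = 2746812559

2746812559


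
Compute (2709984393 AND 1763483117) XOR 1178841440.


Step 1: 2709984393 & 1763483117 = 553915529
Step 2: 553915529 ^ 1178841440 = 1732748777

1732748777


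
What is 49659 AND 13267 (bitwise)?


0b1100000111111011 & 0b11001111010011 = 0b111010011 = 467

467


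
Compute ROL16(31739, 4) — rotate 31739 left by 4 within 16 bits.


Rotate 0b111101111111011 left by 4 (16-bit) = 0b1011111110110111 = 49079

49079


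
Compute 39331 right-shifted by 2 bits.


0b1001100110100011 >> 2 = 0b10011001101000 = 9832

9832


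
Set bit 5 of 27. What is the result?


27 | (1 << 5) = 27 | 32 = 59

59


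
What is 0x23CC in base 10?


23CC hex = 9164 decimal

9164


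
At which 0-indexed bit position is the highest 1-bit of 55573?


0b1101100100010101. Highest set bit at position 15

15


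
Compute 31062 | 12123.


0b111100101010110 | 0b10111101011011 = 0b111111101011111 = 32607

32607


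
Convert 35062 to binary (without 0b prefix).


35062 = 1000100011110110 in binary

1000100011110110


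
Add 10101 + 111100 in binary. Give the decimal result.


10101 + 111100 = 1010001 = 81

81


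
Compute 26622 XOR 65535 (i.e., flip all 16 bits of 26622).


26622 ^ 65535 = 38913

38913


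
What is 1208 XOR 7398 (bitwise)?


0b10010111000 ^ 0b1110011100110 = 0b1100001011110 = 6238

6238


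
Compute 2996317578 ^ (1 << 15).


2996317578 ^ (1 << 15) = 2996317578 ^ 32768 = 2996350346

2996350346


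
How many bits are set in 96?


0b1100000 has 2 set bits

2


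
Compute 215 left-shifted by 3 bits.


0b11010111 << 3 = 0b11010111000 = 1720

1720


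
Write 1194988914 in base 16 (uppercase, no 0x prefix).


1194988914 = 473A1572 hex

473A1572


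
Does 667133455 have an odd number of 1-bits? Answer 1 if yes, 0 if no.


0b100111110000111010011000001111 has 16 ones => parity 0

0


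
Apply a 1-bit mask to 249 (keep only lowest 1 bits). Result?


249 & 1 = 1

1


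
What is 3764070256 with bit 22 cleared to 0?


3764070256 & ~(1 << 22) = 3759875952

3759875952


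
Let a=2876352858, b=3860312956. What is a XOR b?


2876352858 ^ 3860312956 = 1298536998

1298536998


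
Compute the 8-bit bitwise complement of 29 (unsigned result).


~0b11101 = 0b11100010 = 226 (8-bit unsigned)

226


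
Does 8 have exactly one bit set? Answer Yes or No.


0b1000. Only one bit set => Yes

Yes


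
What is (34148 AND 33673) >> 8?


Step 1: 34148 & 33673 = 33024
Step 2: 33024 >> 8 = 129

129


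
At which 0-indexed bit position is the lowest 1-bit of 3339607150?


0b11000111000011100101110001101110. Lowest set bit at position 1

1


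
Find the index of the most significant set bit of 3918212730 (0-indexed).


0b11101001100010110010111001111010. Highest set bit at position 31

31


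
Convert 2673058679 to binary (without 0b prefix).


2673058679 = 10011111010100111010001101110111 in binary

10011111010100111010001101110111


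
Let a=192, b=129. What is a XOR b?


192 ^ 129 = 65

65


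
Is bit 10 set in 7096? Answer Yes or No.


0b1101110111000, bit 10 = 0. No

No


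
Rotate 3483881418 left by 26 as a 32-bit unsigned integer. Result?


Rotate 0b11001111101001111100111111001010 left by 26 (32-bit) = 0b101011001111101001111100111111 = 725524287

725524287


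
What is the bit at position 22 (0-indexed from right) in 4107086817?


0b11110100110011010010101111100001, position 22 = 1

1


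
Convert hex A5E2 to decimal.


A5E2 hex = 42466 decimal

42466


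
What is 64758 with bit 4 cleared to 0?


64758 & ~(1 << 4) = 64742

64742


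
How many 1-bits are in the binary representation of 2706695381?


0b10100001010101001110010011010101 has 15 set bits

15


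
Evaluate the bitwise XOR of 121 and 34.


0b1111001 ^ 0b100010 = 0b1011011 = 91

91


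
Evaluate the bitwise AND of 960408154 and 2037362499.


0b111001001111101010101001011010 & 0b1111001011011111010111101000011 = 0b111001001011101010101001000010 = 959359554

959359554


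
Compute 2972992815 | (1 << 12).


2972992815 | (1 << 12) = 2972992815 | 4096 = 2972996911

2972996911


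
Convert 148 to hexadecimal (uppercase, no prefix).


148 = 94 hex

94


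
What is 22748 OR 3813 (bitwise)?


0b101100011011100 | 0b111011100101 = 0b101111011111101 = 24317

24317


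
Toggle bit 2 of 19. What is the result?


19 ^ (1 << 2) = 19 ^ 4 = 23

23


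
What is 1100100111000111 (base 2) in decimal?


1100100111000111 in decimal = 51655

51655


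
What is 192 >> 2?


0b11000000 >> 2 = 0b110000 = 48

48


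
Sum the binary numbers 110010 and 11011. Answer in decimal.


110010 + 11011 = 1001101 = 77

77


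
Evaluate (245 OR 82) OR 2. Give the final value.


Step 1: 245 | 82 = 247
Step 2: 247 | 2 = 247

247


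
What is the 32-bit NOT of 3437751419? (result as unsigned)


~0b11001100111001111110110001111011 = 0b110011000110000001001110000100 = 857215876 (32-bit unsigned)

857215876


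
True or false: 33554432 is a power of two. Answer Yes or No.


0b10000000000000000000000000. Only one bit set => Yes

Yes


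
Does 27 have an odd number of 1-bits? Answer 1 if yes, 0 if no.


0b11011 has 4 ones => parity 0

0


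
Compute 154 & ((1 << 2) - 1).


154 & 3 = 2

2


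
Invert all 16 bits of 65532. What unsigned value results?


65532 ^ 65535 = 3

3


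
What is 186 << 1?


0b10111010 << 1 = 0b101110100 = 372

372


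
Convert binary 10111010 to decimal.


10111010 in decimal = 186

186


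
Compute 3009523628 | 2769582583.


0b10110011011000011010111110101100 | 0b10100101000101000111100111110111 = 0b10110111011101011111111111111111 = 3077963775

3077963775


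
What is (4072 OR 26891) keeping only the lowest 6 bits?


Step 1: 4072 | 26891 = 28651
Step 2: 28651 & 63 = 43

43


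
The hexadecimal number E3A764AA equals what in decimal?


E3A764AA hex = 3819398314 decimal

3819398314


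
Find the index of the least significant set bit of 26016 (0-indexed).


0b110010110100000. Lowest set bit at position 5

5


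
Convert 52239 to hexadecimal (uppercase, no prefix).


52239 = CC0F hex

CC0F


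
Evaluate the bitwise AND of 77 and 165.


0b1001101 & 0b10100101 = 0b101 = 5

5


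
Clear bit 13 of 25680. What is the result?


25680 & ~(1 << 13) = 17488

17488


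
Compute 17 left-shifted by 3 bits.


0b10001 << 3 = 0b10001000 = 136

136


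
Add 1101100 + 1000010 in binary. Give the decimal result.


1101100 + 1000010 = 10101110 = 174

174


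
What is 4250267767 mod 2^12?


4250267767 & 4095 = 119

119


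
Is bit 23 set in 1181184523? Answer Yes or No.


0b1000110011001110111001000001011, bit 23 = 0. No

No


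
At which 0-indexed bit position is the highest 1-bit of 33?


0b100001. Highest set bit at position 5

5


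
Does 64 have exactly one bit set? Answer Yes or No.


0b1000000. Only one bit set => Yes

Yes


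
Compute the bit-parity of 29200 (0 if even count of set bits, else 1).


0b111001000010000 has 5 ones => parity 1

1


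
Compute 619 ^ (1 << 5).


619 ^ (1 << 5) = 619 ^ 32 = 587

587


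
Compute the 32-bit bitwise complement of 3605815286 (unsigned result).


~0b11010110111011000101111111110110 = 0b101001000100111010000000001001 = 689152009 (32-bit unsigned)

689152009


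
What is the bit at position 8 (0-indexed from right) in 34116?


0b1000010101000100, position 8 = 1

1


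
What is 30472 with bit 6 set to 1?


30472 | (1 << 6) = 30472 | 64 = 30536

30536


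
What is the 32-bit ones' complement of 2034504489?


2034504489 ^ 4294967295 = 2260462806

2260462806


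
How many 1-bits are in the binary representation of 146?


0b10010010 has 3 set bits

3


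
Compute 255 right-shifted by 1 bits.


0b11111111 >> 1 = 0b1111111 = 127

127


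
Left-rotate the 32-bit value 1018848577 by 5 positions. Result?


Rotate 0b111100101110100110010101000001 left by 5 (32-bit) = 0b10010111010011001010100000100111 = 2538383399

2538383399


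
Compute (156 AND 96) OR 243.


Step 1: 156 & 96 = 0
Step 2: 0 | 243 = 243

243


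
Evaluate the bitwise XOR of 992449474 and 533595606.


0b111011001001111001001111000010 ^ 0b11111110011100000010111010110 = 0b100100111010011001011000010100 = 619288084

619288084


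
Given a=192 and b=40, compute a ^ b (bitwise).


192 ^ 40 = 232

232


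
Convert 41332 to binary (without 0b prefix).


41332 = 1010000101110100 in binary

1010000101110100


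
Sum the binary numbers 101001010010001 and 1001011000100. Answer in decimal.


101001010010001 + 1001011000100 = 110010101010101 = 25941

25941


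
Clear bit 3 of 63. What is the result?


63 & ~(1 << 3) = 55

55


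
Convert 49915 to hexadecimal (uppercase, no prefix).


49915 = C2FB hex

C2FB


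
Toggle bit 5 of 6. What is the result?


6 ^ (1 << 5) = 6 ^ 32 = 38

38


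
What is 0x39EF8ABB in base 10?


39EF8ABB hex = 971999931 decimal

971999931


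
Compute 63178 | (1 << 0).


63178 | (1 << 0) = 63178 | 1 = 63179

63179


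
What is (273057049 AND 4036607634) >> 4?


Step 1: 273057049 & 4036607634 = 268469264
Step 2: 268469264 >> 4 = 16779329

16779329


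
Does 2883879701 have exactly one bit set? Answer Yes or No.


0b10101011111001001000001100010101. Multiple bits set => No

No


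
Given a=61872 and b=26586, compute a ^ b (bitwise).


61872 ^ 26586 = 38506

38506


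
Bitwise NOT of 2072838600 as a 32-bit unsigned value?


~0b1111011100011010000000111001000 = 0b10000100011100101111111000110111 = 2222128695 (32-bit unsigned)

2222128695


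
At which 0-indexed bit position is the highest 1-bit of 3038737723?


0b10110101000111110111010100111011. Highest set bit at position 31

31


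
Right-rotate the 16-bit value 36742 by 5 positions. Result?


Rotate 0b1000111110000110 right by 5 (16-bit) = 0b11010001111100 = 13436

13436


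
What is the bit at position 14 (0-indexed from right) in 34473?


0b1000011010101001, position 14 = 0

0


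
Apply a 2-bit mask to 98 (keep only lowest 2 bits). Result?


98 & 3 = 2

2


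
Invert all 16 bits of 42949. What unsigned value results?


42949 ^ 65535 = 22586

22586


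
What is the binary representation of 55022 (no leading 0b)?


55022 = 1101011011101110 in binary

1101011011101110


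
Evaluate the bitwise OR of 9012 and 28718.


0b10001100110100 | 0b111000000101110 = 0b111001100111110 = 29502

29502


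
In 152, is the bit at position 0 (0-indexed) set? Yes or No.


0b10011000, bit 0 = 0. No

No


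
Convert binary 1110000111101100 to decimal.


1110000111101100 in decimal = 57836

57836


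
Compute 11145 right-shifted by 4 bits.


0b10101110001001 >> 4 = 0b1010111000 = 696

696


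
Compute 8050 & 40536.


0b1111101110010 & 0b1001111001011000 = 0b1111001010000 = 7760

7760


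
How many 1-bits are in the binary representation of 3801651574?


0b11100010100110001001100101110110 has 16 set bits

16


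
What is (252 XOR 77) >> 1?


Step 1: 252 ^ 77 = 177
Step 2: 177 >> 1 = 88

88


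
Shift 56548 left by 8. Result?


0b1101110011100100 << 8 = 0b110111001110010000000000 = 14476288

14476288


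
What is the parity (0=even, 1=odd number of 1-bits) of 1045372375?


0b111110010011110001110111010111 has 20 ones => parity 0

0


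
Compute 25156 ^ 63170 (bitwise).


0b110001001000100 ^ 0b1111011011000010 = 0b1001010010000110 = 38022

38022


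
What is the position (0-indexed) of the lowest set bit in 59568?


0b1110100010110000. Lowest set bit at position 4

4


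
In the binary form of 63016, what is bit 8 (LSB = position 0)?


0b1111011000101000, position 8 = 0

0


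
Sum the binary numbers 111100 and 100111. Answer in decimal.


111100 + 100111 = 1100011 = 99

99


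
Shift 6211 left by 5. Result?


0b1100001000011 << 5 = 0b110000100001100000 = 198752

198752


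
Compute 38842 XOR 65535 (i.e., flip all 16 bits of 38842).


38842 ^ 65535 = 26693

26693


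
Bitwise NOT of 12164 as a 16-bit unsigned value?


~0b10111110000100 = 0b1101000001111011 = 53371 (16-bit unsigned)

53371


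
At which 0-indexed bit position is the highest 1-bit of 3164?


0b110001011100. Highest set bit at position 11

11


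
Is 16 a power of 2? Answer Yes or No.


0b10000. Only one bit set => Yes

Yes


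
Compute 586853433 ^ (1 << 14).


586853433 ^ (1 << 14) = 586853433 ^ 16384 = 586869817

586869817


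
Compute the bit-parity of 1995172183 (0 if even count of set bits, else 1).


0b1110110111010111110100101010111 has 21 ones => parity 1

1


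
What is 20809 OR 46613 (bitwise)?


0b101000101001001 | 0b1011011000010101 = 0b1111011101011101 = 63325

63325


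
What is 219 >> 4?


0b11011011 >> 4 = 0b1101 = 13

13


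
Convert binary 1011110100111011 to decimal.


1011110100111011 in decimal = 48443

48443


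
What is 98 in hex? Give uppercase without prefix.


98 = 62 hex

62


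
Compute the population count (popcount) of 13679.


0b11010101101111 has 10 set bits

10


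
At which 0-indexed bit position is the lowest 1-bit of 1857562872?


0b1101110101110000010100011111000. Lowest set bit at position 3

3


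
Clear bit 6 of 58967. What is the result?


58967 & ~(1 << 6) = 58903

58903


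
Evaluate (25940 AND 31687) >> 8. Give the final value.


Step 1: 25940 & 31687 = 24900
Step 2: 24900 >> 8 = 97

97


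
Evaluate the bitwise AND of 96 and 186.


0b1100000 & 0b10111010 = 0b100000 = 32

32


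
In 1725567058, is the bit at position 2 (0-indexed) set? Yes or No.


0b1100110110110100001000001010010, bit 2 = 0. No

No


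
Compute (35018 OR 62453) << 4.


Step 1: 35018 | 62453 = 64511
Step 2: 64511 << 4 = 1032176

1032176


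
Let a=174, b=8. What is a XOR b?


174 ^ 8 = 166

166


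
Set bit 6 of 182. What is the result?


182 | (1 << 6) = 182 | 64 = 246

246


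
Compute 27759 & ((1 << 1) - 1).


27759 & 1 = 1

1


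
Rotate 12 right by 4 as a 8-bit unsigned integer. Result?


Rotate 0b1100 right by 4 (8-bit) = 0b11000000 = 192

192


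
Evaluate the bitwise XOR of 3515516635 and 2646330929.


0b11010001100010101000011011011011 ^ 0b10011101101110111100111000110001 = 0b1001100001100010100100011101010 = 1278298346

1278298346


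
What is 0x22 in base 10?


22 hex = 34 decimal

34


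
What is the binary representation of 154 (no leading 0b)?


154 = 10011010 in binary

10011010


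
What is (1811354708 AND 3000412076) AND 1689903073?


Step 1: 1811354708 & 3000412076 = 584451076
Step 2: 584451076 & 1689903073 = 546309120

546309120


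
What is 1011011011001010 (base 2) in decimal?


1011011011001010 in decimal = 46794

46794


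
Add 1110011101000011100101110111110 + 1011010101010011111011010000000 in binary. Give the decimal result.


1110011101000011100101110111110 + 1011010101010011111011010000000 = 11001110010010111100001000111110 = 3461071422

3461071422


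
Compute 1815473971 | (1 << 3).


1815473971 | (1 << 3) = 1815473971 | 8 = 1815473979

1815473979


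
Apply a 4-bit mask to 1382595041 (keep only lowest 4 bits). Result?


1382595041 & 15 = 1

1


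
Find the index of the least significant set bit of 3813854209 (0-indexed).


0b11100011010100101100110000000001. Lowest set bit at position 0

0


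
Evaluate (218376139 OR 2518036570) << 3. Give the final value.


Step 1: 218376139 | 2518036570 = 2669033435
Step 2: 2669033435 << 3 = 21352267480

21352267480


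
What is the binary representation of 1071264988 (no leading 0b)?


1071264988 = 111111110110100011010011011100 in binary

111111110110100011010011011100


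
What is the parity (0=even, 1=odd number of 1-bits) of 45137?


0b1011000001010001 has 6 ones => parity 0

0


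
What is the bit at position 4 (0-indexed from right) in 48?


0b110000, position 4 = 1

1


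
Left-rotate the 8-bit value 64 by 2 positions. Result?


Rotate 0b1000000 left by 2 (8-bit) = 0b1 = 1

1


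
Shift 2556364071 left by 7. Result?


0b10011000010111110000010100100111 << 7 = 0b100110000101111100000101001001110000000 = 327214601088

327214601088


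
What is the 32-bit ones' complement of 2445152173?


2445152173 ^ 4294967295 = 1849815122

1849815122


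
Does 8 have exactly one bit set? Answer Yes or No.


0b1000. Only one bit set => Yes

Yes


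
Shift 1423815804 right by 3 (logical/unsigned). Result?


0b1010100110111011011010001111100 >> 3 = 0b1010100110111011011010001111 = 177976975

177976975


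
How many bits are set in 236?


0b11101100 has 5 set bits

5


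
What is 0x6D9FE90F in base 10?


6D9FE90F hex = 1839196431 decimal

1839196431


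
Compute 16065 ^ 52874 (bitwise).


0b11111011000001 ^ 0b1100111010001010 = 0b1111000001001011 = 61515

61515


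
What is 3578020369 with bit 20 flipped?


3578020369 ^ (1 << 20) = 3578020369 ^ 1048576 = 3579068945

3579068945


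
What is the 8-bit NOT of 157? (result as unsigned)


~0b10011101 = 0b1100010 = 98 (8-bit unsigned)

98


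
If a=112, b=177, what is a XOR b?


112 ^ 177 = 193

193


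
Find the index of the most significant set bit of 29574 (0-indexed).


0b111001110000110. Highest set bit at position 14

14


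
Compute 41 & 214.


0b101001 & 0b11010110 = 0b0 = 0

0


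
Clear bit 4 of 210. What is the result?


210 & ~(1 << 4) = 194

194


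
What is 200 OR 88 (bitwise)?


0b11001000 | 0b1011000 = 0b11011000 = 216

216


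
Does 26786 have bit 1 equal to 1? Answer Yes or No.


0b110100010100010, bit 1 = 1. Yes

Yes


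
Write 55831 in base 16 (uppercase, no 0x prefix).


55831 = DA17 hex

DA17


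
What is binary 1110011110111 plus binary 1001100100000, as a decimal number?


1110011110111 + 1001100100000 = 11000000010111 = 12311

12311


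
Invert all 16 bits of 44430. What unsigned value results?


44430 ^ 65535 = 21105

21105


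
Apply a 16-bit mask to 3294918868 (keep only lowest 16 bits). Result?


3294918868 & 65535 = 30932

30932


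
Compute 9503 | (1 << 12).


9503 | (1 << 12) = 9503 | 4096 = 13599

13599


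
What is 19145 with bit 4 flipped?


19145 ^ (1 << 4) = 19145 ^ 16 = 19161

19161


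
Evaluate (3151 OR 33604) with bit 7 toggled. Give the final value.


Step 1: 3151 | 33604 = 36687
Step 2: 36687 ^ (1 << 7) = 36687 ^ 128 = 36815

36815


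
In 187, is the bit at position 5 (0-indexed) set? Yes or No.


0b10111011, bit 5 = 1. Yes

Yes


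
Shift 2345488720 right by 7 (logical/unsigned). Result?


0b10001011110011010101000101010000 >> 7 = 0b1000101111001101010100010 = 18324130

18324130


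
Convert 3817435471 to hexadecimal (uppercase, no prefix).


3817435471 = E389714F hex

E389714F


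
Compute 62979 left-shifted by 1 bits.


0b1111011000000011 << 1 = 0b11110110000000110 = 125958

125958


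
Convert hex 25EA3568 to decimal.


25EA3568 hex = 636106088 decimal

636106088


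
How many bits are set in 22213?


0b101011011000101 has 8 set bits

8


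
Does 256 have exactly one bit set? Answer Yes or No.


0b100000000. Only one bit set => Yes

Yes


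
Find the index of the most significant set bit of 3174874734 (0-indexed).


0b10111101001111001011111001101110. Highest set bit at position 31

31


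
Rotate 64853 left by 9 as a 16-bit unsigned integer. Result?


Rotate 0b1111110101010101 left by 9 (16-bit) = 0b1010101111111010 = 44026

44026


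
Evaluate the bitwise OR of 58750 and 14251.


0b1110010101111110 | 0b11011110101011 = 0b1111011111111111 = 63487

63487


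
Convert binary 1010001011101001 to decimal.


1010001011101001 in decimal = 41705

41705


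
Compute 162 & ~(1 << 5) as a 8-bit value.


162 & ~(1 << 5) = 130

130


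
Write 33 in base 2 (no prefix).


33 = 100001 in binary

100001


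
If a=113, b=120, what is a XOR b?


113 ^ 120 = 9

9


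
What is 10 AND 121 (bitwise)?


0b1010 & 0b1111001 = 0b1000 = 8

8


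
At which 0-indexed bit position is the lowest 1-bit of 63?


0b111111. Lowest set bit at position 0

0


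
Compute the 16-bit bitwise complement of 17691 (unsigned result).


~0b100010100011011 = 0b1011101011100100 = 47844 (16-bit unsigned)

47844


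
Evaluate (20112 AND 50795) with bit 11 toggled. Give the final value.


Step 1: 20112 & 50795 = 17920
Step 2: 17920 ^ (1 << 11) = 17920 ^ 2048 = 19968

19968


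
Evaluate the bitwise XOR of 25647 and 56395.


0b110010000101111 ^ 0b1101110001001011 = 0b1011100001100100 = 47204

47204


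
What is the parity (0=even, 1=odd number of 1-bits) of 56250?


0b1101101110111010 has 11 ones => parity 1

1


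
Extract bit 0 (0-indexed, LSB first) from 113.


0b1110001, position 0 = 1

1


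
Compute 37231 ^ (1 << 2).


37231 ^ (1 << 2) = 37231 ^ 4 = 37227

37227


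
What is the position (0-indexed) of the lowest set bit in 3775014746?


0b11100001000000100010011101011010. Lowest set bit at position 1

1


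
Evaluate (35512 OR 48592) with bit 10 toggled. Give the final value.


Step 1: 35512 | 48592 = 49144
Step 2: 49144 ^ (1 << 10) = 49144 ^ 1024 = 48120

48120


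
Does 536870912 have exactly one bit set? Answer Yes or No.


0b100000000000000000000000000000. Only one bit set => Yes

Yes


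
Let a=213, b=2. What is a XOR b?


213 ^ 2 = 215

215


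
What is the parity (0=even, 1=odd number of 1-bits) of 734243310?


0b101011110000111010100111101110 has 18 ones => parity 0

0


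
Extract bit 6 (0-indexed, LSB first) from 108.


0b1101100, position 6 = 1

1


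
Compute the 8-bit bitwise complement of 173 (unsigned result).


~0b10101101 = 0b1010010 = 82 (8-bit unsigned)

82


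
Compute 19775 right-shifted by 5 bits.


0b100110100111111 >> 5 = 0b1001101001 = 617

617


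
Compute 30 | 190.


0b11110 | 0b10111110 = 0b10111110 = 190

190


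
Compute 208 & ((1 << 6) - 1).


208 & 63 = 16

16


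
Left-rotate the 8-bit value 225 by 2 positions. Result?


Rotate 0b11100001 left by 2 (8-bit) = 0b10000111 = 135

135


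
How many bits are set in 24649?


0b110000001001001 has 5 set bits

5


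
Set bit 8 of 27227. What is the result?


27227 | (1 << 8) = 27227 | 256 = 27483

27483


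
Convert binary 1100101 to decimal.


1100101 in decimal = 101

101


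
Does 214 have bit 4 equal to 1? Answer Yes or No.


0b11010110, bit 4 = 1. Yes

Yes


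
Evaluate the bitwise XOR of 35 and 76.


0b100011 ^ 0b1001100 = 0b1101111 = 111

111


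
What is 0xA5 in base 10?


A5 hex = 165 decimal

165


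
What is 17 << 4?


0b10001 << 4 = 0b100010000 = 272

272


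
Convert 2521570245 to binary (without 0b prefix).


2521570245 = 10010110010011000001101111000101 in binary

10010110010011000001101111000101


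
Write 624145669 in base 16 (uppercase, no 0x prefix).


624145669 = 2533B505 hex

2533B505


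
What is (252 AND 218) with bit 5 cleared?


Step 1: 252 & 218 = 216
Step 2: 216 & ~(1 << 5) = 216

216


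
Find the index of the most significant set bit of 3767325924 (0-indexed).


0b11100000100011001101010011100100. Highest set bit at position 31

31


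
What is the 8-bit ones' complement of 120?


120 ^ 255 = 135

135


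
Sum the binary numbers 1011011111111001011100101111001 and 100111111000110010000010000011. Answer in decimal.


1011011111111001011100101111001 + 100111111000110010000010000011 = 10000011110111111101100111111100 = 2212485628

2212485628


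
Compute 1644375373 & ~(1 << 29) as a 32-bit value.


1644375373 & ~(1 << 29) = 1107504461

1107504461


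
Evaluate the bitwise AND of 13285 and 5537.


0b11001111100101 & 0b1010110100001 = 0b1000110100001 = 4513

4513


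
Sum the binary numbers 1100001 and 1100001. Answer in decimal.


1100001 + 1100001 = 11000010 = 194

194


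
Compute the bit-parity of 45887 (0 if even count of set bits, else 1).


0b1011001100111111 has 11 ones => parity 1

1


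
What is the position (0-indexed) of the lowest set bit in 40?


0b101000. Lowest set bit at position 3

3


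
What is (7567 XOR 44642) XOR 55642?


Step 1: 7567 ^ 44642 = 46061
Step 2: 46061 ^ 55642 = 27319

27319


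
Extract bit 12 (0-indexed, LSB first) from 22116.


0b101011001100100, position 12 = 1

1


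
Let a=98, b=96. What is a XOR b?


98 ^ 96 = 2

2


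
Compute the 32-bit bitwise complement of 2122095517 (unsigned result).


~0b1111110011111001001101110011101 = 0b10000001100000110110010001100010 = 2172871778 (32-bit unsigned)

2172871778


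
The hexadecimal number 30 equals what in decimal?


30 hex = 48 decimal

48


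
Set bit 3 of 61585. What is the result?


61585 | (1 << 3) = 61585 | 8 = 61593

61593


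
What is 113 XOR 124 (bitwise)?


0b1110001 ^ 0b1111100 = 0b1101 = 13

13


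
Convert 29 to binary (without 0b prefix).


29 = 11101 in binary

11101


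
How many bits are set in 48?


0b110000 has 2 set bits

2


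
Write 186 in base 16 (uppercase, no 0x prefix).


186 = BA hex

BA


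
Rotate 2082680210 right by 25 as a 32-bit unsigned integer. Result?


Rotate 0b1111100001000110010110110010010 right by 25 (32-bit) = 0b10001100101101100100100111110 = 295094590

295094590


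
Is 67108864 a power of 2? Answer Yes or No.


0b100000000000000000000000000. Only one bit set => Yes

Yes


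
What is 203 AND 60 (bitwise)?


0b11001011 & 0b111100 = 0b1000 = 8

8


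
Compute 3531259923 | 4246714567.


0b11010010011110101100000000010011 | 0b11111101000111111011100011000111 = 0b11111111011111111111100011010111 = 4286576855

4286576855


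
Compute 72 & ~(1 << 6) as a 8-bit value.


72 & ~(1 << 6) = 8

8


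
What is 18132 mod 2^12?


18132 & 4095 = 1748

1748


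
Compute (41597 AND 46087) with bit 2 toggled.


Step 1: 41597 & 46087 = 40965
Step 2: 40965 ^ (1 << 2) = 40965 ^ 4 = 40961

40961


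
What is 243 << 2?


0b11110011 << 2 = 0b1111001100 = 972

972


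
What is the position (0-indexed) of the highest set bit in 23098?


0b101101000111010. Highest set bit at position 14

14


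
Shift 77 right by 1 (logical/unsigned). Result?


0b1001101 >> 1 = 0b100110 = 38

38


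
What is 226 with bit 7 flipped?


226 ^ (1 << 7) = 226 ^ 128 = 98

98


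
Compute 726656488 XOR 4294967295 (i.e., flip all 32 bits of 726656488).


726656488 ^ 4294967295 = 3568310807

3568310807


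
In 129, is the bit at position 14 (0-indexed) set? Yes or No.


0b10000001, bit 14 = 0. No

No


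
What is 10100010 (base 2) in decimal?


10100010 in decimal = 162

162


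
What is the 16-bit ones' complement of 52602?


52602 ^ 65535 = 12933

12933


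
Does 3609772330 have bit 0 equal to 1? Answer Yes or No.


0b11010111001010001100000100101010, bit 0 = 0. No

No


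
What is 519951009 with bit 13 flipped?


519951009 ^ (1 << 13) = 519951009 ^ 8192 = 519959201

519959201


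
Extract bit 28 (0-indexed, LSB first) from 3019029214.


0b10110011111100101011101011011110, position 28 = 1

1


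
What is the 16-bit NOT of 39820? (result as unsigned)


~0b1001101110001100 = 0b110010001110011 = 25715 (16-bit unsigned)

25715


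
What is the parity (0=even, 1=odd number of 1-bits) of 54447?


0b1101010010101111 has 10 ones => parity 0

0


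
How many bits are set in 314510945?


0b10010101111110000111001100001 has 15 set bits

15


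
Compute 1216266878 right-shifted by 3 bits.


0b1001000011111101100001001111110 >> 3 = 0b1001000011111101100001001111 = 152033359

152033359


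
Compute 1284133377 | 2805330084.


0b1001100100010100101001000000001 | 0b10100111001101011111000010100100 = 0b11101111101111111111001010100101 = 4022334117

4022334117


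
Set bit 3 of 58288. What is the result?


58288 | (1 << 3) = 58288 | 8 = 58296

58296


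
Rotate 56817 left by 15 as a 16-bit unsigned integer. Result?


Rotate 0b1101110111110001 left by 15 (16-bit) = 0b1110111011111000 = 61176

61176


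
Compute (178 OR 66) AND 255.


Step 1: 178 | 66 = 242
Step 2: 242 & 255 = 242

242


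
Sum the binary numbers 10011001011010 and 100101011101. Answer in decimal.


10011001011010 + 100101011101 = 10111110110111 = 12215

12215


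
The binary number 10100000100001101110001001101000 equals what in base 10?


10100000100001101110001001101000 in decimal = 2693194344

2693194344


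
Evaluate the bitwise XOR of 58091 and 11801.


0b1110001011101011 ^ 0b10111000011001 = 0b1100110011110010 = 52466

52466


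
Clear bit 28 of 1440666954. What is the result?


1440666954 & ~(1 << 28) = 1172231498

1172231498


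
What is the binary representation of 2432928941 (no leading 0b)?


2432928941 = 10010001000000111000110010101101 in binary

10010001000000111000110010101101


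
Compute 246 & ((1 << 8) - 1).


246 & 255 = 246

246


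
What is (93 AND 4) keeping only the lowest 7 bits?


Step 1: 93 & 4 = 4
Step 2: 4 & 127 = 4

4


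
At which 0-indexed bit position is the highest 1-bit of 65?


0b1000001. Highest set bit at position 6

6


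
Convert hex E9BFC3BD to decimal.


E9BFC3BD hex = 3921658813 decimal

3921658813


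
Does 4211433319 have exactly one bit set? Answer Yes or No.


0b11111011000001010101111101100111. Multiple bits set => No

No


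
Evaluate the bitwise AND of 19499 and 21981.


0b100110000101011 & 0b101010111011101 = 0b100010000001001 = 17417

17417


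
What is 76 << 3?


0b1001100 << 3 = 0b1001100000 = 608

608


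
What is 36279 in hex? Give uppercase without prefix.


36279 = 8DB7 hex

8DB7


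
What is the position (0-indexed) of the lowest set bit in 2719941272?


0b10100010000111110000001010011000. Lowest set bit at position 3

3


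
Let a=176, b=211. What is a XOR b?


176 ^ 211 = 99

99


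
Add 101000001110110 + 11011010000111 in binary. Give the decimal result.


101000001110110 + 11011010000111 = 1000011011111101 = 34557

34557


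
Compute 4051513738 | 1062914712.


0b11110001011111010011000110001010 | 0b111111010110101100101010011000 = 0b11111111011111111111101110011010 = 4286577562

4286577562


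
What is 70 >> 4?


0b1000110 >> 4 = 0b100 = 4

4


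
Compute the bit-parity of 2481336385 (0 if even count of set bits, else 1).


0b10010011111001100011000001000001 has 13 ones => parity 1

1


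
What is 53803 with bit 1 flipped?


53803 ^ (1 << 1) = 53803 ^ 2 = 53801

53801


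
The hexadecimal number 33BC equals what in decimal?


33BC hex = 13244 decimal

13244


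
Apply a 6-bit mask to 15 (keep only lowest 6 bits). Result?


15 & 63 = 15

15


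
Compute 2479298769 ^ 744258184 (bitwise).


0b10010011110001110001100011010001 ^ 0b101100010111000111101010001000 = 0b10111111100110110110001001011001 = 3214631513

3214631513


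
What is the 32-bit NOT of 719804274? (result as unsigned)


~0b101010111001110101011101110010 = 0b11010101000110001010100010001101 = 3575163021 (32-bit unsigned)

3575163021


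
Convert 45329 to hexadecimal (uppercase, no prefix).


45329 = B111 hex

B111


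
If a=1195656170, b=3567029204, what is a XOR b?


1195656170 ^ 3567029204 = 2480457790

2480457790


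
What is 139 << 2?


0b10001011 << 2 = 0b1000101100 = 556

556


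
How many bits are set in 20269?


0b100111100101101 has 9 set bits

9


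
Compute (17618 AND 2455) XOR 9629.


Step 1: 17618 & 2455 = 146
Step 2: 146 ^ 9629 = 9487

9487


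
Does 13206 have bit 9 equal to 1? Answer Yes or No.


0b11001110010110, bit 9 = 1. Yes

Yes


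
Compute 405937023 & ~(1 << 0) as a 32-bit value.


405937023 & ~(1 << 0) = 405937022

405937022


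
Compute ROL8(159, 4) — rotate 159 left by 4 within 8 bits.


Rotate 0b10011111 left by 4 (8-bit) = 0b11111001 = 249

249


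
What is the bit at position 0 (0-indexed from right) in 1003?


0b1111101011, position 0 = 1

1


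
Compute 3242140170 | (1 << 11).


3242140170 | (1 << 11) = 3242140170 | 2048 = 3242142218

3242142218


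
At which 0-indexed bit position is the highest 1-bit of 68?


0b1000100. Highest set bit at position 6

6


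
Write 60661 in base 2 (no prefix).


60661 = 1110110011110101 in binary

1110110011110101


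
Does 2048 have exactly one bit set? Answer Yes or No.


0b100000000000. Only one bit set => Yes

Yes


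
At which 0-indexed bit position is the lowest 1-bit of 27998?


0b110110101011110. Lowest set bit at position 1

1


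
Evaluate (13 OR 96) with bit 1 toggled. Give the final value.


Step 1: 13 | 96 = 109
Step 2: 109 ^ (1 << 1) = 109 ^ 2 = 111

111


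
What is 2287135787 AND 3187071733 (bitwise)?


0b10001000010100101110110000101011 & 0b10111101111101101101101011110101 = 0b10001000010100101100100000100001 = 2287126561

2287126561


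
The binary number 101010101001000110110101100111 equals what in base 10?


101010101001000110110101100111 in decimal = 715418983

715418983


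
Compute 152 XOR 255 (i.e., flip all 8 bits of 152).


152 ^ 255 = 103

103


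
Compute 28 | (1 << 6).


28 | (1 << 6) = 28 | 64 = 92

92


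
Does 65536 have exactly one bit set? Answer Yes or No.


0b10000000000000000. Only one bit set => Yes

Yes


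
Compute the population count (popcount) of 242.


0b11110010 has 5 set bits

5


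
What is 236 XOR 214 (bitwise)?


0b11101100 ^ 0b11010110 = 0b111010 = 58

58


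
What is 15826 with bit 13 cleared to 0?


15826 & ~(1 << 13) = 7634

7634


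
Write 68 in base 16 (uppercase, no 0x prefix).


68 = 44 hex

44


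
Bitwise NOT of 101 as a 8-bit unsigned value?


~0b1100101 = 0b10011010 = 154 (8-bit unsigned)

154
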